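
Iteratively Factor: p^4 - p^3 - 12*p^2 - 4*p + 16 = (p + 2)*(p^3 - 3*p^2 - 6*p + 8) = (p + 2)^2*(p^2 - 5*p + 4) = (p - 1)*(p + 2)^2*(p - 4)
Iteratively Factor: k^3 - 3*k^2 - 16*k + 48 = (k - 4)*(k^2 + k - 12) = (k - 4)*(k - 3)*(k + 4)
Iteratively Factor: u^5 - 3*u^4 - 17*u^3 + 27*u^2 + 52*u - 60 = (u - 1)*(u^4 - 2*u^3 - 19*u^2 + 8*u + 60) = (u - 1)*(u + 3)*(u^3 - 5*u^2 - 4*u + 20) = (u - 2)*(u - 1)*(u + 3)*(u^2 - 3*u - 10) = (u - 5)*(u - 2)*(u - 1)*(u + 3)*(u + 2)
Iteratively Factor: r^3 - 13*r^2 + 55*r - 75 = (r - 5)*(r^2 - 8*r + 15) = (r - 5)*(r - 3)*(r - 5)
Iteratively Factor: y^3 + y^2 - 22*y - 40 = (y + 2)*(y^2 - y - 20) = (y + 2)*(y + 4)*(y - 5)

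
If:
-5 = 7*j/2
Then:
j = -10/7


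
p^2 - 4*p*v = p*(p - 4*v)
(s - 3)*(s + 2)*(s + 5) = s^3 + 4*s^2 - 11*s - 30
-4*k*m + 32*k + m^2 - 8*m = (-4*k + m)*(m - 8)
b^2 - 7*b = b*(b - 7)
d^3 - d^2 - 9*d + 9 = (d - 3)*(d - 1)*(d + 3)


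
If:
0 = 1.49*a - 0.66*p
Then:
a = 0.442953020134228*p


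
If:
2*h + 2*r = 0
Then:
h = -r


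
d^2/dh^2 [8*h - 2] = 0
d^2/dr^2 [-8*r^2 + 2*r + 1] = -16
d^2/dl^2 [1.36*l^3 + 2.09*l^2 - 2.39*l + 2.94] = 8.16*l + 4.18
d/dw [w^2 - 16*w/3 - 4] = 2*w - 16/3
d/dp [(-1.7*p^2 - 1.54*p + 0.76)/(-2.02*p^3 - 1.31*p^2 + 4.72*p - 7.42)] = (-3.434*p^4 - 6.2216*p^3 - 5.4358*p^2 + 27.2192*p + 7.8396)/(4.0804*p^6 + 5.2924*p^5 - 17.3527*p^4 + 17.6104*p^3 + 41.7188*p^2 - 70.0448*p + 55.0564)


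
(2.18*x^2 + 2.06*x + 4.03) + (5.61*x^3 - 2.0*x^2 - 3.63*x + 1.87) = 5.61*x^3 + 0.18*x^2 - 1.57*x + 5.9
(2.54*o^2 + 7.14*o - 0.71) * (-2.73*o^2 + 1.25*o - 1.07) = -6.9342*o^4 - 16.3172*o^3 + 8.1455*o^2 - 8.5273*o + 0.7597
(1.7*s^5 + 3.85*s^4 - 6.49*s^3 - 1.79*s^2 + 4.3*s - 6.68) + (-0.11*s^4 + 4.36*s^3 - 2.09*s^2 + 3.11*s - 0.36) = 1.7*s^5 + 3.74*s^4 - 2.13*s^3 - 3.88*s^2 + 7.41*s - 7.04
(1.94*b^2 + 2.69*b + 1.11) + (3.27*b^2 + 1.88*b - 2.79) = 5.21*b^2 + 4.57*b - 1.68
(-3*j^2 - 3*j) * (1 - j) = 3*j^3 - 3*j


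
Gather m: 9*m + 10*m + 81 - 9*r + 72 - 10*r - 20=19*m - 19*r + 133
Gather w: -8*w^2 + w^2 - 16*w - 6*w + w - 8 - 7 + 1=-7*w^2 - 21*w - 14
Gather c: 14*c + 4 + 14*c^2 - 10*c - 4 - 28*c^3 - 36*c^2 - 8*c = -28*c^3 - 22*c^2 - 4*c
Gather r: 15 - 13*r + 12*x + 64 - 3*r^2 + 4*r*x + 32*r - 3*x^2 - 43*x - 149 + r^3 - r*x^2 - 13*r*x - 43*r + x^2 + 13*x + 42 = r^3 - 3*r^2 + r*(-x^2 - 9*x - 24) - 2*x^2 - 18*x - 28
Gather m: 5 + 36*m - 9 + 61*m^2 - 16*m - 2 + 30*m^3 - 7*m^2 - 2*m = 30*m^3 + 54*m^2 + 18*m - 6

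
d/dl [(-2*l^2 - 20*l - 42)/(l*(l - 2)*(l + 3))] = 2*(l^2 + 14*l - 14)/(l^2*(l^2 - 4*l + 4))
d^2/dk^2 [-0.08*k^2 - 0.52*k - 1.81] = -0.160000000000000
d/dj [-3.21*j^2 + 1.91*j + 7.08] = 1.91 - 6.42*j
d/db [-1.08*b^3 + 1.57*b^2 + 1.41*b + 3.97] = -3.24*b^2 + 3.14*b + 1.41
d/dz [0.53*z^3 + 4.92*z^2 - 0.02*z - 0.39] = 1.59*z^2 + 9.84*z - 0.02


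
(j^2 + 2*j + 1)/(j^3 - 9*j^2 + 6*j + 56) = (j^2 + 2*j + 1)/(j^3 - 9*j^2 + 6*j + 56)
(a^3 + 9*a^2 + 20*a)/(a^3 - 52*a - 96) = a*(a^2 + 9*a + 20)/(a^3 - 52*a - 96)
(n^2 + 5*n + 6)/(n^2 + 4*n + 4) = (n + 3)/(n + 2)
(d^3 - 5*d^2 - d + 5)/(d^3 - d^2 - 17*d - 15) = (d - 1)/(d + 3)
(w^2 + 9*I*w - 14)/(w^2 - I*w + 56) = (w + 2*I)/(w - 8*I)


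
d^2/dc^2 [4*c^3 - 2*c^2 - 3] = 24*c - 4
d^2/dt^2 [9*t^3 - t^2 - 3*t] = 54*t - 2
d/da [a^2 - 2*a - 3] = 2*a - 2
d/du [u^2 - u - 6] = 2*u - 1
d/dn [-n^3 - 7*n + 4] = -3*n^2 - 7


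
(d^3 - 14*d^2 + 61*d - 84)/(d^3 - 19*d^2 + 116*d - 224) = (d - 3)/(d - 8)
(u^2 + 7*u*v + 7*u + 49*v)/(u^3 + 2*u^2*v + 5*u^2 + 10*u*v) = (u^2 + 7*u*v + 7*u + 49*v)/(u*(u^2 + 2*u*v + 5*u + 10*v))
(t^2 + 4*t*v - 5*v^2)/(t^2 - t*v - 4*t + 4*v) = (t + 5*v)/(t - 4)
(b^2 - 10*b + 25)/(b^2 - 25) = (b - 5)/(b + 5)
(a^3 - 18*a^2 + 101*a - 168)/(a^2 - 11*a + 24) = a - 7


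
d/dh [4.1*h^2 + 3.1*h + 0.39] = 8.2*h + 3.1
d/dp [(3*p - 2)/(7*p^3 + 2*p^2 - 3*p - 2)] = 2*(-21*p^3 + 18*p^2 + 4*p - 6)/(49*p^6 + 28*p^5 - 38*p^4 - 40*p^3 + p^2 + 12*p + 4)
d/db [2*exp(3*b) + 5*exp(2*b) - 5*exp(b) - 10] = (6*exp(2*b) + 10*exp(b) - 5)*exp(b)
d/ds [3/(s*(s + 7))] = 3*(-2*s - 7)/(s^2*(s^2 + 14*s + 49))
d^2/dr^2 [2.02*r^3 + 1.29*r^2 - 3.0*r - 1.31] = 12.12*r + 2.58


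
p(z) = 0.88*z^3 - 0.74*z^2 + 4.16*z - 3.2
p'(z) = 2.64*z^2 - 1.48*z + 4.16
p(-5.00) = -152.50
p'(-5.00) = 77.56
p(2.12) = 10.68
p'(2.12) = 12.89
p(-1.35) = -12.33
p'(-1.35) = 10.97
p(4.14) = 63.78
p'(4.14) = 43.28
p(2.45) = 15.49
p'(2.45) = 16.38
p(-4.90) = -144.88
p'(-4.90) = 74.80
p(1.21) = 2.31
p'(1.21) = 6.23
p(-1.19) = -10.68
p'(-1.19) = 9.66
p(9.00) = 615.82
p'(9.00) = 204.68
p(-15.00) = -3202.10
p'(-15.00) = 620.36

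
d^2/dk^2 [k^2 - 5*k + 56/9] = 2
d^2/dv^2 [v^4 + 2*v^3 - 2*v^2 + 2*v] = 12*v^2 + 12*v - 4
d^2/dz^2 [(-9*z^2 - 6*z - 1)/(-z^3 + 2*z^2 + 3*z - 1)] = 2*(9*z^6 + 18*z^5 + 51*z^4 - 91*z^3 + 21*z^2 + 51*z + 38)/(z^9 - 6*z^8 + 3*z^7 + 31*z^6 - 21*z^5 - 60*z^4 + 12*z^3 + 21*z^2 - 9*z + 1)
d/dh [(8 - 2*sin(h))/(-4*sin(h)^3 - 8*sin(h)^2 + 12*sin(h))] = (-sin(h)^3 + 5*sin(h)^2 + 8*sin(h) - 6)*cos(h)/((sin(h) - 1)^2*(sin(h) + 3)^2*sin(h)^2)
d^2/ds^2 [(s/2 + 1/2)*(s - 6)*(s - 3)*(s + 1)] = 6*s^2 - 21*s + 1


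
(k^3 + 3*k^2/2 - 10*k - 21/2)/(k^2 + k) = k + 1/2 - 21/(2*k)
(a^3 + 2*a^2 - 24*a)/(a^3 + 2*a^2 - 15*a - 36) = a*(a + 6)/(a^2 + 6*a + 9)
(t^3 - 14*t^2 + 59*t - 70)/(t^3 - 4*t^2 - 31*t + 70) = (t - 5)/(t + 5)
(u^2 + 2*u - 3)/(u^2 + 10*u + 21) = (u - 1)/(u + 7)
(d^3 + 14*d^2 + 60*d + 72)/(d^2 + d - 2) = (d^2 + 12*d + 36)/(d - 1)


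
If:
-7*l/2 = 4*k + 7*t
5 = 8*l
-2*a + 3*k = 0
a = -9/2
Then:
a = -9/2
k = -3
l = 5/8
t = 157/112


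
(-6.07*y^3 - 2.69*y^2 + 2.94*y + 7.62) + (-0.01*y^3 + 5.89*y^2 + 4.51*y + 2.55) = -6.08*y^3 + 3.2*y^2 + 7.45*y + 10.17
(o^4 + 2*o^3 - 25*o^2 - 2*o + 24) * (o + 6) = o^5 + 8*o^4 - 13*o^3 - 152*o^2 + 12*o + 144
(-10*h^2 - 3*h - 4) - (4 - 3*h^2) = -7*h^2 - 3*h - 8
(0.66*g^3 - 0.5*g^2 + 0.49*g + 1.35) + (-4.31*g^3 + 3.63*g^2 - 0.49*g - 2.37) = -3.65*g^3 + 3.13*g^2 - 1.02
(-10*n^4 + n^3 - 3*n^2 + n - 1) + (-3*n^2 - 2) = -10*n^4 + n^3 - 6*n^2 + n - 3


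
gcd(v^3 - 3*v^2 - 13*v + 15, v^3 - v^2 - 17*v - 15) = v^2 - 2*v - 15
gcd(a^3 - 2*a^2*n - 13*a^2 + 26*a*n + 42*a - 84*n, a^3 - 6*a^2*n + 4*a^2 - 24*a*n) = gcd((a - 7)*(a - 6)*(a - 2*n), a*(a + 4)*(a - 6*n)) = 1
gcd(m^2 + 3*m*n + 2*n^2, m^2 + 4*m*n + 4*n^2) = m + 2*n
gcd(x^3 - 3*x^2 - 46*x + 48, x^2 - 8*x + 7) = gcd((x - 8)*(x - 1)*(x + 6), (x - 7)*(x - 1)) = x - 1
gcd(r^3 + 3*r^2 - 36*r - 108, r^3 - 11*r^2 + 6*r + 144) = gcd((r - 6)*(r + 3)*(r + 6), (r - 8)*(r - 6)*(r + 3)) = r^2 - 3*r - 18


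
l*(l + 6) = l^2 + 6*l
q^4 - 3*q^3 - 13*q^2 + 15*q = q*(q - 5)*(q - 1)*(q + 3)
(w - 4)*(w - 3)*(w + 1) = w^3 - 6*w^2 + 5*w + 12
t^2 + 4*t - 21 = (t - 3)*(t + 7)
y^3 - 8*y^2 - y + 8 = (y - 8)*(y - 1)*(y + 1)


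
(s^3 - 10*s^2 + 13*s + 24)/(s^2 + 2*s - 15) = (s^2 - 7*s - 8)/(s + 5)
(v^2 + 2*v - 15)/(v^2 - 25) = (v - 3)/(v - 5)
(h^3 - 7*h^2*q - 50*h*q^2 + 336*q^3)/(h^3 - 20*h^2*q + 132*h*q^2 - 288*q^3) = (-h - 7*q)/(-h + 6*q)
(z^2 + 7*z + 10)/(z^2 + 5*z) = (z + 2)/z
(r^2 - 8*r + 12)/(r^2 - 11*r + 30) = (r - 2)/(r - 5)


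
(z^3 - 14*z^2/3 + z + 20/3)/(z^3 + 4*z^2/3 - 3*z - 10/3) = (z - 4)/(z + 2)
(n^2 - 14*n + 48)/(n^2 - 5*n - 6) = (n - 8)/(n + 1)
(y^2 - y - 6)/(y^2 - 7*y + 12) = (y + 2)/(y - 4)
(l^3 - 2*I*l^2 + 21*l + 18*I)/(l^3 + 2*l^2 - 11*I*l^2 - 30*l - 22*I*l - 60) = (l^2 + 4*I*l - 3)/(l^2 + l*(2 - 5*I) - 10*I)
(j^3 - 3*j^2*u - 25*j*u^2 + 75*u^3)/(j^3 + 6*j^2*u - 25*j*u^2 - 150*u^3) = (j - 3*u)/(j + 6*u)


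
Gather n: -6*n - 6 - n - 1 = -7*n - 7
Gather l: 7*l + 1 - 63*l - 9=-56*l - 8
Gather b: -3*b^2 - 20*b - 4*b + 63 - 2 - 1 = -3*b^2 - 24*b + 60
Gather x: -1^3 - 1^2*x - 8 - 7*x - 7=-8*x - 16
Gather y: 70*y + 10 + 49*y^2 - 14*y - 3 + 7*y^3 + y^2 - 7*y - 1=7*y^3 + 50*y^2 + 49*y + 6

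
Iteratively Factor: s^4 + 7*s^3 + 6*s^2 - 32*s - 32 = (s - 2)*(s^3 + 9*s^2 + 24*s + 16) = (s - 2)*(s + 4)*(s^2 + 5*s + 4) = (s - 2)*(s + 4)^2*(s + 1)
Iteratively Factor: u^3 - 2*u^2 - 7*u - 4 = (u + 1)*(u^2 - 3*u - 4) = (u + 1)^2*(u - 4)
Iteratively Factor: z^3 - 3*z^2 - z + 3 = (z - 1)*(z^2 - 2*z - 3) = (z - 3)*(z - 1)*(z + 1)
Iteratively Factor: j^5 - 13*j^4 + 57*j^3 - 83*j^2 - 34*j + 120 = (j - 3)*(j^4 - 10*j^3 + 27*j^2 - 2*j - 40) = (j - 3)*(j - 2)*(j^3 - 8*j^2 + 11*j + 20) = (j - 5)*(j - 3)*(j - 2)*(j^2 - 3*j - 4) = (j - 5)*(j - 3)*(j - 2)*(j + 1)*(j - 4)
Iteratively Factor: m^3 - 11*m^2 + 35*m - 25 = (m - 1)*(m^2 - 10*m + 25) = (m - 5)*(m - 1)*(m - 5)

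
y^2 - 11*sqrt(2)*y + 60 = (y - 6*sqrt(2))*(y - 5*sqrt(2))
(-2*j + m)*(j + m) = -2*j^2 - j*m + m^2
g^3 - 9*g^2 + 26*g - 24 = (g - 4)*(g - 3)*(g - 2)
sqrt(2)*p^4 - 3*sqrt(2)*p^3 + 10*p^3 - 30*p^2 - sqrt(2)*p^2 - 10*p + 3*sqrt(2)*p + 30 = (p - 3)*(p - 1)*(p + 5*sqrt(2))*(sqrt(2)*p + sqrt(2))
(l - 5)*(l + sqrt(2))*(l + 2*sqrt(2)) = l^3 - 5*l^2 + 3*sqrt(2)*l^2 - 15*sqrt(2)*l + 4*l - 20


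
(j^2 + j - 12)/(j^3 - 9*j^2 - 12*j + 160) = (j - 3)/(j^2 - 13*j + 40)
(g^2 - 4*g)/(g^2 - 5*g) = (g - 4)/(g - 5)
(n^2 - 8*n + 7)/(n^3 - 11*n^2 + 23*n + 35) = (n - 1)/(n^2 - 4*n - 5)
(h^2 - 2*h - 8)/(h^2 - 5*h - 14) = (h - 4)/(h - 7)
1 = 1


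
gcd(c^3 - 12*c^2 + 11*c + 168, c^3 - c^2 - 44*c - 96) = c^2 - 5*c - 24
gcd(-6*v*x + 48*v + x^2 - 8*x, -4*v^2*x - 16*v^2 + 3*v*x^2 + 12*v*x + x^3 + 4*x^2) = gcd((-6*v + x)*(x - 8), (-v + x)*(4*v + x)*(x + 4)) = 1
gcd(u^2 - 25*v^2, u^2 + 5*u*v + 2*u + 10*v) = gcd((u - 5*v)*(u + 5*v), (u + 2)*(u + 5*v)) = u + 5*v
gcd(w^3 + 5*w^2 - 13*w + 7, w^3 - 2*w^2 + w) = w^2 - 2*w + 1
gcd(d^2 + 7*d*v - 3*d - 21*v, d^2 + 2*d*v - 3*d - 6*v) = d - 3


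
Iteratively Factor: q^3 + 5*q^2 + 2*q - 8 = (q + 4)*(q^2 + q - 2) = (q - 1)*(q + 4)*(q + 2)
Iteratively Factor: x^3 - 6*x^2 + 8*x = (x - 4)*(x^2 - 2*x) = (x - 4)*(x - 2)*(x)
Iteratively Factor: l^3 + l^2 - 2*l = (l + 2)*(l^2 - l) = l*(l + 2)*(l - 1)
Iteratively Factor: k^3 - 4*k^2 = (k)*(k^2 - 4*k) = k^2*(k - 4)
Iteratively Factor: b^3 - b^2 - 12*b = (b - 4)*(b^2 + 3*b) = (b - 4)*(b + 3)*(b)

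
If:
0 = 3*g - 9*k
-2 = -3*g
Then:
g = 2/3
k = 2/9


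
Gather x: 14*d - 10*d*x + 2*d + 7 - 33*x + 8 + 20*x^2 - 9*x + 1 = 16*d + 20*x^2 + x*(-10*d - 42) + 16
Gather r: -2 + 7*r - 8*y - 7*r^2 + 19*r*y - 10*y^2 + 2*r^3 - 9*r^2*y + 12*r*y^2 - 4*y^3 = 2*r^3 + r^2*(-9*y - 7) + r*(12*y^2 + 19*y + 7) - 4*y^3 - 10*y^2 - 8*y - 2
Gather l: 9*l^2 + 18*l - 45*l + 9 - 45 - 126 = 9*l^2 - 27*l - 162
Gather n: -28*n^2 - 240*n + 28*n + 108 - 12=-28*n^2 - 212*n + 96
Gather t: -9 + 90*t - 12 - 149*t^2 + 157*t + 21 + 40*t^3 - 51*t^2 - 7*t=40*t^3 - 200*t^2 + 240*t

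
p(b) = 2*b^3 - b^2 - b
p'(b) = 6*b^2 - 2*b - 1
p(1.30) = 1.40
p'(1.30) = 6.54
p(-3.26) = -76.66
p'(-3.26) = 69.29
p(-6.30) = -533.48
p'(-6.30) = 249.74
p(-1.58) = -8.81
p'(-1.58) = 17.14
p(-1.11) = -2.86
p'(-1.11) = 8.61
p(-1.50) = -7.50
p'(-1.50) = 15.50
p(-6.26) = -523.56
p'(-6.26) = 246.65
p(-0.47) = 0.04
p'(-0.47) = 1.27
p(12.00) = 3300.00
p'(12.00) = 839.00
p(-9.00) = -1530.00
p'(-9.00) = 503.00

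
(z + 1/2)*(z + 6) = z^2 + 13*z/2 + 3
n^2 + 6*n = n*(n + 6)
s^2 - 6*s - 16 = (s - 8)*(s + 2)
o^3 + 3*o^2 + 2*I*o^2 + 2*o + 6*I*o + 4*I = (o + 1)*(o + 2)*(o + 2*I)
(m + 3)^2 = m^2 + 6*m + 9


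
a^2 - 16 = (a - 4)*(a + 4)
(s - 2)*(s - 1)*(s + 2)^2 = s^4 + s^3 - 6*s^2 - 4*s + 8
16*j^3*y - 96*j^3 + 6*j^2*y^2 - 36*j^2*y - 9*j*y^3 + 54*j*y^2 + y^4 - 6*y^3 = (-8*j + y)*(-2*j + y)*(j + y)*(y - 6)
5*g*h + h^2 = h*(5*g + h)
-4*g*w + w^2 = w*(-4*g + w)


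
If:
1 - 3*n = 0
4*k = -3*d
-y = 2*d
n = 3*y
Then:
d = -1/18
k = 1/24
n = 1/3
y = 1/9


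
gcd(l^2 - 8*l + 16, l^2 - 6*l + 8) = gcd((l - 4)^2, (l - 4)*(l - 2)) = l - 4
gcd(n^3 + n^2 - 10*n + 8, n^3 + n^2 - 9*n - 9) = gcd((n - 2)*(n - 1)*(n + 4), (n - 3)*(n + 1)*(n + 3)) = 1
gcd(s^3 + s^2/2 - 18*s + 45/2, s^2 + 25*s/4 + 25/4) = s + 5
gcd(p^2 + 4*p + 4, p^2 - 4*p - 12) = p + 2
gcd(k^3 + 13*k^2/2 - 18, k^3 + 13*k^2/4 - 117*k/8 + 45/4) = k^2 + 9*k/2 - 9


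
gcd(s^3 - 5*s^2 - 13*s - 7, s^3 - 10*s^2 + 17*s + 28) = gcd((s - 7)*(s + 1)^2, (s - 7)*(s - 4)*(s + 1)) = s^2 - 6*s - 7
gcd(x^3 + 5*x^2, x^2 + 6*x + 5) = x + 5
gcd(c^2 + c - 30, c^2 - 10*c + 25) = c - 5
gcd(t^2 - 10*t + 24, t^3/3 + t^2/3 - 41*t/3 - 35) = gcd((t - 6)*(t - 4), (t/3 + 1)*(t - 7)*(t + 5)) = 1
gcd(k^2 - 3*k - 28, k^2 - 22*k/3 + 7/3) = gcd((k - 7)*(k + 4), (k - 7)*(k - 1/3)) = k - 7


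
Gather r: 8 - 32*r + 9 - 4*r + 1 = 18 - 36*r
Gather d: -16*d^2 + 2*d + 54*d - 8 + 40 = -16*d^2 + 56*d + 32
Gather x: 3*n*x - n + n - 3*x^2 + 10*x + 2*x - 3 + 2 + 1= -3*x^2 + x*(3*n + 12)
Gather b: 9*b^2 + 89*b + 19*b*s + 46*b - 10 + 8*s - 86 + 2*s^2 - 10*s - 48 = 9*b^2 + b*(19*s + 135) + 2*s^2 - 2*s - 144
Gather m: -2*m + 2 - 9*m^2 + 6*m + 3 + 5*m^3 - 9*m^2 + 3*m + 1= 5*m^3 - 18*m^2 + 7*m + 6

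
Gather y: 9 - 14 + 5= 0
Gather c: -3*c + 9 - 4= 5 - 3*c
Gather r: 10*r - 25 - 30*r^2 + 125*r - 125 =-30*r^2 + 135*r - 150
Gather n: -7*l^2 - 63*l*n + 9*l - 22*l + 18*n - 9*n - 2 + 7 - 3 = -7*l^2 - 13*l + n*(9 - 63*l) + 2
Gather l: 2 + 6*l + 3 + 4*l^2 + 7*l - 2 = 4*l^2 + 13*l + 3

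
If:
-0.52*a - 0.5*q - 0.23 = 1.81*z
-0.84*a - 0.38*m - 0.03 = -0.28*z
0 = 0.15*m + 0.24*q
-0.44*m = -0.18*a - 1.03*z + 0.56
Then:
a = 1.04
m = -3.10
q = 1.94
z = -0.96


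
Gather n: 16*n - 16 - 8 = 16*n - 24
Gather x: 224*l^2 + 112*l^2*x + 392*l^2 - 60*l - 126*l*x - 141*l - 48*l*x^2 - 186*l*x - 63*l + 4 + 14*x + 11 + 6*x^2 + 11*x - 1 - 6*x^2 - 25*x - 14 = 616*l^2 - 48*l*x^2 - 264*l + x*(112*l^2 - 312*l)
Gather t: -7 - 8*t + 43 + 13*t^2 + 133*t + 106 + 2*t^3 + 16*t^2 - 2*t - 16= 2*t^3 + 29*t^2 + 123*t + 126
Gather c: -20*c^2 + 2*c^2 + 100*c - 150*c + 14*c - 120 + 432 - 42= -18*c^2 - 36*c + 270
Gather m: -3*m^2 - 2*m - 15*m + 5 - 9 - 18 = -3*m^2 - 17*m - 22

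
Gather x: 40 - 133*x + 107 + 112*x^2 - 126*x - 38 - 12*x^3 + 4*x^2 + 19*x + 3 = -12*x^3 + 116*x^2 - 240*x + 112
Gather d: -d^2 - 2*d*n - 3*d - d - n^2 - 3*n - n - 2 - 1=-d^2 + d*(-2*n - 4) - n^2 - 4*n - 3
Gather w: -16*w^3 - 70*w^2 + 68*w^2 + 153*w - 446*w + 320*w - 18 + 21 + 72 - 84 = -16*w^3 - 2*w^2 + 27*w - 9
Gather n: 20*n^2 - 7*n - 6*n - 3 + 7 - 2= 20*n^2 - 13*n + 2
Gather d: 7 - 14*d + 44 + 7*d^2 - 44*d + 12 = 7*d^2 - 58*d + 63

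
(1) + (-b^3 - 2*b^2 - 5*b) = -b^3 - 2*b^2 - 5*b + 1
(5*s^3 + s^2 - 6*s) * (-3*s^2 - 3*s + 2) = -15*s^5 - 18*s^4 + 25*s^3 + 20*s^2 - 12*s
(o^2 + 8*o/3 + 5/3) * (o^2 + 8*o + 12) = o^4 + 32*o^3/3 + 35*o^2 + 136*o/3 + 20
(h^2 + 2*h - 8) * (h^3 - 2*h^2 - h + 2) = h^5 - 13*h^3 + 16*h^2 + 12*h - 16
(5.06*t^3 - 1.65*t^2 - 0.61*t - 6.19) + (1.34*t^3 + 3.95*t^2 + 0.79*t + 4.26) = 6.4*t^3 + 2.3*t^2 + 0.18*t - 1.93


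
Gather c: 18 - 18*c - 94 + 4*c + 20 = -14*c - 56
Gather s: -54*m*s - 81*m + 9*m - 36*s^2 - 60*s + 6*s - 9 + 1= -72*m - 36*s^2 + s*(-54*m - 54) - 8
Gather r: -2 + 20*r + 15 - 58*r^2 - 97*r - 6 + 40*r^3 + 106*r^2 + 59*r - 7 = 40*r^3 + 48*r^2 - 18*r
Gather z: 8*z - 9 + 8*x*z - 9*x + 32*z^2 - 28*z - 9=-9*x + 32*z^2 + z*(8*x - 20) - 18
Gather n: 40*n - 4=40*n - 4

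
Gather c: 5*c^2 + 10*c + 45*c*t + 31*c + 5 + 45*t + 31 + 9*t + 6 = 5*c^2 + c*(45*t + 41) + 54*t + 42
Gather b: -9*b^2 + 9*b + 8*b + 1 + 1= -9*b^2 + 17*b + 2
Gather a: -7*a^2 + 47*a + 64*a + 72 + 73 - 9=-7*a^2 + 111*a + 136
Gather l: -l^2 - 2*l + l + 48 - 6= -l^2 - l + 42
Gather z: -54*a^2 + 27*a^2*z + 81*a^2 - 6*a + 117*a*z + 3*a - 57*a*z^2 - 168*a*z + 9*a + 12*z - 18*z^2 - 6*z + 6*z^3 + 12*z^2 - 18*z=27*a^2 + 6*a + 6*z^3 + z^2*(-57*a - 6) + z*(27*a^2 - 51*a - 12)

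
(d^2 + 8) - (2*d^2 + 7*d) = -d^2 - 7*d + 8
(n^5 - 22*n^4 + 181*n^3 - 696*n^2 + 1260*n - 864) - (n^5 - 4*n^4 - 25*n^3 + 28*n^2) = -18*n^4 + 206*n^3 - 724*n^2 + 1260*n - 864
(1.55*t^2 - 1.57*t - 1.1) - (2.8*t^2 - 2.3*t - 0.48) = -1.25*t^2 + 0.73*t - 0.62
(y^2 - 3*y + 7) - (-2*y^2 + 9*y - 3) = 3*y^2 - 12*y + 10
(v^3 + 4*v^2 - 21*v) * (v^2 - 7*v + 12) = v^5 - 3*v^4 - 37*v^3 + 195*v^2 - 252*v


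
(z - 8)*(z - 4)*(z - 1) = z^3 - 13*z^2 + 44*z - 32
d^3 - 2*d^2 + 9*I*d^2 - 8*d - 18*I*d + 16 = (d - 2)*(d + I)*(d + 8*I)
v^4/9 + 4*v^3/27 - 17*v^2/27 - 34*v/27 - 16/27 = (v/3 + 1/3)^2*(v - 8/3)*(v + 2)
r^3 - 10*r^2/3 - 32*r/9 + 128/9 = (r - 8/3)^2*(r + 2)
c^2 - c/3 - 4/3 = (c - 4/3)*(c + 1)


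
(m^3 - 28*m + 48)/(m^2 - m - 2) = (m^2 + 2*m - 24)/(m + 1)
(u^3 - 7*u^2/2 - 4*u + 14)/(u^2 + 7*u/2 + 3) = (2*u^2 - 11*u + 14)/(2*u + 3)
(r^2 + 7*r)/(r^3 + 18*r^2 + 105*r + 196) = r/(r^2 + 11*r + 28)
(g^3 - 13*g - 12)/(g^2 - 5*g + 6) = (g^3 - 13*g - 12)/(g^2 - 5*g + 6)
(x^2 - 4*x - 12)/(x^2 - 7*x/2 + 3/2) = 2*(x^2 - 4*x - 12)/(2*x^2 - 7*x + 3)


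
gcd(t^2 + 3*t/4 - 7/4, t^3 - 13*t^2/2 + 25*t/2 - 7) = t - 1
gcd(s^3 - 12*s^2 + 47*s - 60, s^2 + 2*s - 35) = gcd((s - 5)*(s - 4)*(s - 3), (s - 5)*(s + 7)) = s - 5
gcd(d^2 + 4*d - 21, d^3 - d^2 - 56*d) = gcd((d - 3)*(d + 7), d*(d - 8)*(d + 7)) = d + 7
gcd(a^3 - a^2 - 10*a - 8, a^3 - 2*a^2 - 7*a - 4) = a^2 - 3*a - 4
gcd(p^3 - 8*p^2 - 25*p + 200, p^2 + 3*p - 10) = p + 5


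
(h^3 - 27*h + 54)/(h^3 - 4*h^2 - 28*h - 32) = (-h^3 + 27*h - 54)/(-h^3 + 4*h^2 + 28*h + 32)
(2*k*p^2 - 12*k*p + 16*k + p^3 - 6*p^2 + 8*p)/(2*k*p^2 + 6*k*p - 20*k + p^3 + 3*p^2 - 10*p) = (p - 4)/(p + 5)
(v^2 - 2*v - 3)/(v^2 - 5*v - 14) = (-v^2 + 2*v + 3)/(-v^2 + 5*v + 14)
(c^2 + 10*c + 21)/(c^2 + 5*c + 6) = (c + 7)/(c + 2)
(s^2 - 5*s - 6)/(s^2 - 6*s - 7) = (s - 6)/(s - 7)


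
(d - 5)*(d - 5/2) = d^2 - 15*d/2 + 25/2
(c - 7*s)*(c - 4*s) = c^2 - 11*c*s + 28*s^2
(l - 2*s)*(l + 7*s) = l^2 + 5*l*s - 14*s^2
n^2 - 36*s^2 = (n - 6*s)*(n + 6*s)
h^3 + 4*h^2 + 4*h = h*(h + 2)^2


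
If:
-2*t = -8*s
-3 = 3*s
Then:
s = -1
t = -4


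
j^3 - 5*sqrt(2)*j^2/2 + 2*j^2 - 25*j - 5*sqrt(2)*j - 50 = (j + 2)*(j - 5*sqrt(2))*(j + 5*sqrt(2)/2)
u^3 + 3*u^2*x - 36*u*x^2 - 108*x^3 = (u - 6*x)*(u + 3*x)*(u + 6*x)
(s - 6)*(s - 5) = s^2 - 11*s + 30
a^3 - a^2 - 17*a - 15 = (a - 5)*(a + 1)*(a + 3)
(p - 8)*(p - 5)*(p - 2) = p^3 - 15*p^2 + 66*p - 80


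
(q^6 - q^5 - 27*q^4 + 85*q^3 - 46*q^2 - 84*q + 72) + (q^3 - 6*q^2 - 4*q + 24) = q^6 - q^5 - 27*q^4 + 86*q^3 - 52*q^2 - 88*q + 96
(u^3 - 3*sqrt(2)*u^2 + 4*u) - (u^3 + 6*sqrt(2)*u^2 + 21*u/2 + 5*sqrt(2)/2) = -9*sqrt(2)*u^2 - 13*u/2 - 5*sqrt(2)/2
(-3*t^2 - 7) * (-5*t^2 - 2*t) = 15*t^4 + 6*t^3 + 35*t^2 + 14*t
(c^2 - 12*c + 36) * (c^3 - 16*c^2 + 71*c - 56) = c^5 - 28*c^4 + 299*c^3 - 1484*c^2 + 3228*c - 2016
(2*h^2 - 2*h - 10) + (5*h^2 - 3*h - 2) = 7*h^2 - 5*h - 12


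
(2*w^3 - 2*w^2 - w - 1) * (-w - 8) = -2*w^4 - 14*w^3 + 17*w^2 + 9*w + 8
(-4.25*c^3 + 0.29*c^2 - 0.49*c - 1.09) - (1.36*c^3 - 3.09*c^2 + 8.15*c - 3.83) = -5.61*c^3 + 3.38*c^2 - 8.64*c + 2.74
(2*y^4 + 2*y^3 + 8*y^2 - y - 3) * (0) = 0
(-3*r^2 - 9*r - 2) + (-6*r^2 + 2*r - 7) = -9*r^2 - 7*r - 9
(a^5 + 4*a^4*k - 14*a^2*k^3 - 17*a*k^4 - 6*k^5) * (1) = a^5 + 4*a^4*k - 14*a^2*k^3 - 17*a*k^4 - 6*k^5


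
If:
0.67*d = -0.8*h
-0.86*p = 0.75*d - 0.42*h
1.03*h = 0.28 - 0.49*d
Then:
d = -0.75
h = 0.63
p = 0.96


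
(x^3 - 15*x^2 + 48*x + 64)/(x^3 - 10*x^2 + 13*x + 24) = (x - 8)/(x - 3)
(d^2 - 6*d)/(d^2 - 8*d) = (d - 6)/(d - 8)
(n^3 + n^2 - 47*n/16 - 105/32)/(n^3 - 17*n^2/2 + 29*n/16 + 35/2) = (n + 3/2)/(n - 8)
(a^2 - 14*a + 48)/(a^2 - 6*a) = (a - 8)/a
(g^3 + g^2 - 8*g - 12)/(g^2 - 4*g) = (g^3 + g^2 - 8*g - 12)/(g*(g - 4))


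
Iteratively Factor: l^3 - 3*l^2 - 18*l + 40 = (l - 5)*(l^2 + 2*l - 8) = (l - 5)*(l + 4)*(l - 2)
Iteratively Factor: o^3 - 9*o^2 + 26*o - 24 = (o - 4)*(o^2 - 5*o + 6) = (o - 4)*(o - 2)*(o - 3)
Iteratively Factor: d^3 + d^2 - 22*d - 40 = (d - 5)*(d^2 + 6*d + 8) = (d - 5)*(d + 2)*(d + 4)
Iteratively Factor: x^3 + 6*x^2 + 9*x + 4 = (x + 1)*(x^2 + 5*x + 4) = (x + 1)^2*(x + 4)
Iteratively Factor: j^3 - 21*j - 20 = (j + 1)*(j^2 - j - 20) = (j + 1)*(j + 4)*(j - 5)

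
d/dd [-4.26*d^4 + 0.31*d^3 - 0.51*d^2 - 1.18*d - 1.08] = -17.04*d^3 + 0.93*d^2 - 1.02*d - 1.18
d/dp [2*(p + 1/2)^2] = 4*p + 2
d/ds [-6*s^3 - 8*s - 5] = -18*s^2 - 8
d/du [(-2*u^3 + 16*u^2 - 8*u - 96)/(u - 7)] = 2*(-2*u^3 + 29*u^2 - 112*u + 76)/(u^2 - 14*u + 49)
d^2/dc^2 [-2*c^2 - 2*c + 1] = -4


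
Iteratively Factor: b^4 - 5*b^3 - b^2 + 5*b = (b + 1)*(b^3 - 6*b^2 + 5*b) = (b - 5)*(b + 1)*(b^2 - b) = (b - 5)*(b - 1)*(b + 1)*(b)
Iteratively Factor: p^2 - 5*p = (p)*(p - 5)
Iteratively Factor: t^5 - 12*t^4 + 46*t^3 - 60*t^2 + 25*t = (t - 1)*(t^4 - 11*t^3 + 35*t^2 - 25*t) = t*(t - 1)*(t^3 - 11*t^2 + 35*t - 25) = t*(t - 5)*(t - 1)*(t^2 - 6*t + 5) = t*(t - 5)*(t - 1)^2*(t - 5)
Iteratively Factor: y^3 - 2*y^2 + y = (y - 1)*(y^2 - y) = (y - 1)^2*(y)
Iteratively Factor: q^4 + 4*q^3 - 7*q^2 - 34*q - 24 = (q + 1)*(q^3 + 3*q^2 - 10*q - 24) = (q - 3)*(q + 1)*(q^2 + 6*q + 8) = (q - 3)*(q + 1)*(q + 4)*(q + 2)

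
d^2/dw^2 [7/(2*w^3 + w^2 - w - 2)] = 14*(-(6*w + 1)*(2*w^3 + w^2 - w - 2) + (6*w^2 + 2*w - 1)^2)/(2*w^3 + w^2 - w - 2)^3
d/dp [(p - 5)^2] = 2*p - 10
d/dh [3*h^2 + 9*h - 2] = 6*h + 9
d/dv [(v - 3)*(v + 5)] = 2*v + 2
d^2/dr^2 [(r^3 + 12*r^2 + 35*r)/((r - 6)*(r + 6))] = 2*(71*r^3 + 1296*r^2 + 7668*r + 15552)/(r^6 - 108*r^4 + 3888*r^2 - 46656)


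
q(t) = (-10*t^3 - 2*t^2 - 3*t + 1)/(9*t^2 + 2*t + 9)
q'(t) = (-18*t - 2)*(-10*t^3 - 2*t^2 - 3*t + 1)/(9*t^2 + 2*t + 9)^2 + (-30*t^2 - 4*t - 3)/(9*t^2 + 2*t + 9) = (-90*t^4 - 40*t^3 - 247*t^2 - 54*t - 29)/(81*t^4 + 36*t^3 + 166*t^2 + 36*t + 81)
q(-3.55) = 3.76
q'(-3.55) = -1.16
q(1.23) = -0.97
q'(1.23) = -1.19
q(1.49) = -1.28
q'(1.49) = -1.21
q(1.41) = -1.19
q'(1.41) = -1.21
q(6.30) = -6.86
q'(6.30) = -1.13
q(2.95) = -3.02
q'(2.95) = -1.17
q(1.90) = -1.78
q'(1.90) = -1.20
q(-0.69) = 0.45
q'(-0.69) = -0.82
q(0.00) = 0.11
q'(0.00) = -0.36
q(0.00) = 0.11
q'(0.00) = -0.36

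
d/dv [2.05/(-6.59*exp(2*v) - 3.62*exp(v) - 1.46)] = (27.019*exp(v) + 7.421)*exp(v)/(6.59*exp(2*v) + 3.62*exp(v) + 1.46)^2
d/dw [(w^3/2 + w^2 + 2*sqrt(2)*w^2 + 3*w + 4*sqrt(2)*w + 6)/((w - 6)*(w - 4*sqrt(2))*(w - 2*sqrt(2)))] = (-5*sqrt(2)*w^4 - 4*w^4 + 10*w^3 + 28*sqrt(2)*w^3 + 64*w^2 + 110*sqrt(2)*w^2 - 312*sqrt(2)*w - 120*w - 600*sqrt(2) - 384)/(w^6 - 12*sqrt(2)*w^5 - 12*w^5 + 140*w^4 + 144*sqrt(2)*w^4 - 1248*w^3 - 624*sqrt(2)*w^3 + 2304*sqrt(2)*w^2 + 4000*w^2 - 6912*sqrt(2)*w - 3072*w + 9216)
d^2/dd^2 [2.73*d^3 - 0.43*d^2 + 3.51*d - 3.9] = 16.38*d - 0.86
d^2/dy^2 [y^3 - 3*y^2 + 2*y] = 6*y - 6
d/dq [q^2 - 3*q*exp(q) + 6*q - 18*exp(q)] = -3*q*exp(q) + 2*q - 21*exp(q) + 6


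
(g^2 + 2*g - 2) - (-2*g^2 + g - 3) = 3*g^2 + g + 1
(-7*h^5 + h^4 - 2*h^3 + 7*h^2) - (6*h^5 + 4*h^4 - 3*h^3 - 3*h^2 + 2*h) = -13*h^5 - 3*h^4 + h^3 + 10*h^2 - 2*h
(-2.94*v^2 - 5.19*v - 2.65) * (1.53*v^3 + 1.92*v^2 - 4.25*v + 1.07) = -4.4982*v^5 - 13.5855*v^4 - 1.5243*v^3 + 13.8237*v^2 + 5.7092*v - 2.8355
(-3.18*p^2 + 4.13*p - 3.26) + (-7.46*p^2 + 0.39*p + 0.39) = -10.64*p^2 + 4.52*p - 2.87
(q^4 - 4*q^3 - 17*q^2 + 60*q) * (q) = q^5 - 4*q^4 - 17*q^3 + 60*q^2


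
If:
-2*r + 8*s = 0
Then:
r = 4*s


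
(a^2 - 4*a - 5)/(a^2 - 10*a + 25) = (a + 1)/(a - 5)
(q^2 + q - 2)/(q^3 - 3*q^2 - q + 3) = (q + 2)/(q^2 - 2*q - 3)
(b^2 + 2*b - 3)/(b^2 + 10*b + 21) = (b - 1)/(b + 7)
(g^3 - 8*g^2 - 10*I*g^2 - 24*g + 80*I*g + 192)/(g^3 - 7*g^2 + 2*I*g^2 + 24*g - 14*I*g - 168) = (g^2 + g*(-8 - 6*I) + 48*I)/(g^2 + g*(-7 + 6*I) - 42*I)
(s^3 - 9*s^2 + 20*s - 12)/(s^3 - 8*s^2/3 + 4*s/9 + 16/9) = 9*(s^2 - 7*s + 6)/(9*s^2 - 6*s - 8)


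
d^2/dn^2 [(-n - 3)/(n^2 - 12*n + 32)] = 2*(-4*(n - 6)^2*(n + 3) + 3*(n - 3)*(n^2 - 12*n + 32))/(n^2 - 12*n + 32)^3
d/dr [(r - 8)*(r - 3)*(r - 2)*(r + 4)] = 4*r^3 - 27*r^2 - 12*r + 136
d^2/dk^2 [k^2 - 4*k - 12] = 2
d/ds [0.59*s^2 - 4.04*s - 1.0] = 1.18*s - 4.04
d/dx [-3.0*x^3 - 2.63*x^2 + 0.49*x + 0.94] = -9.0*x^2 - 5.26*x + 0.49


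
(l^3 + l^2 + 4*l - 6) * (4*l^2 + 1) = 4*l^5 + 4*l^4 + 17*l^3 - 23*l^2 + 4*l - 6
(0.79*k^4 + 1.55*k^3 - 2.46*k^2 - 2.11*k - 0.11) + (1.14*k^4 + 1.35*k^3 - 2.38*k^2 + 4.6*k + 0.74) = 1.93*k^4 + 2.9*k^3 - 4.84*k^2 + 2.49*k + 0.63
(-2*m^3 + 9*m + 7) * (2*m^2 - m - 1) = -4*m^5 + 2*m^4 + 20*m^3 + 5*m^2 - 16*m - 7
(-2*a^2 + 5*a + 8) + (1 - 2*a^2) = -4*a^2 + 5*a + 9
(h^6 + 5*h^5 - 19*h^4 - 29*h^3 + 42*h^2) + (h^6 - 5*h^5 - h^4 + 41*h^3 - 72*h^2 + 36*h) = 2*h^6 - 20*h^4 + 12*h^3 - 30*h^2 + 36*h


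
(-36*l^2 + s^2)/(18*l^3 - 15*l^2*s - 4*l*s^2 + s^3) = (6*l + s)/(-3*l^2 + 2*l*s + s^2)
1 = 1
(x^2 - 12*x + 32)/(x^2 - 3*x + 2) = (x^2 - 12*x + 32)/(x^2 - 3*x + 2)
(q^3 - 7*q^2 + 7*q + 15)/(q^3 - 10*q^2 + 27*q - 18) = (q^2 - 4*q - 5)/(q^2 - 7*q + 6)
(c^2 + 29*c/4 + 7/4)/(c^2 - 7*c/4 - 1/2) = (c + 7)/(c - 2)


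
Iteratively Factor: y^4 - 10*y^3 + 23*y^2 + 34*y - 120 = (y - 5)*(y^3 - 5*y^2 - 2*y + 24) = (y - 5)*(y - 3)*(y^2 - 2*y - 8) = (y - 5)*(y - 4)*(y - 3)*(y + 2)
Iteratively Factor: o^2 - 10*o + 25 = (o - 5)*(o - 5)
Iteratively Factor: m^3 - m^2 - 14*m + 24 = (m + 4)*(m^2 - 5*m + 6) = (m - 3)*(m + 4)*(m - 2)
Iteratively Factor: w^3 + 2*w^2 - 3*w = (w)*(w^2 + 2*w - 3) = w*(w + 3)*(w - 1)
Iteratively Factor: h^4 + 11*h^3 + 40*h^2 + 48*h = (h + 4)*(h^3 + 7*h^2 + 12*h) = (h + 4)^2*(h^2 + 3*h) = h*(h + 4)^2*(h + 3)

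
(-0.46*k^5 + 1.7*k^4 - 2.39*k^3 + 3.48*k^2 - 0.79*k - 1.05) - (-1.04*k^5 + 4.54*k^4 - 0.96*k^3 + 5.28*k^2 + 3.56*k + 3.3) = 0.58*k^5 - 2.84*k^4 - 1.43*k^3 - 1.8*k^2 - 4.35*k - 4.35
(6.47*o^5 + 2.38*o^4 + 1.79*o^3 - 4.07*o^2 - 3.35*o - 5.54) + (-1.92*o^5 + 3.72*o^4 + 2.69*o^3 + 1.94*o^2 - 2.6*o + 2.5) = 4.55*o^5 + 6.1*o^4 + 4.48*o^3 - 2.13*o^2 - 5.95*o - 3.04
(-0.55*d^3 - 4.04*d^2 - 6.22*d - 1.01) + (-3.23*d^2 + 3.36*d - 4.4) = -0.55*d^3 - 7.27*d^2 - 2.86*d - 5.41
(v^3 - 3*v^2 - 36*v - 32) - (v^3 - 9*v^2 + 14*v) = 6*v^2 - 50*v - 32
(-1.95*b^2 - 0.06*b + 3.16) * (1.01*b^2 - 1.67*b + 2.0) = -1.9695*b^4 + 3.1959*b^3 - 0.6082*b^2 - 5.3972*b + 6.32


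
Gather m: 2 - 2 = 0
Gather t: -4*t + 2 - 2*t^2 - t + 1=-2*t^2 - 5*t + 3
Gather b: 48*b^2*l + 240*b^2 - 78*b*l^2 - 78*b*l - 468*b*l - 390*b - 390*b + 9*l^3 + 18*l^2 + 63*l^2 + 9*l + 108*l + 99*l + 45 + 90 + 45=b^2*(48*l + 240) + b*(-78*l^2 - 546*l - 780) + 9*l^3 + 81*l^2 + 216*l + 180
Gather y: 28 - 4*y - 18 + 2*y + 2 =12 - 2*y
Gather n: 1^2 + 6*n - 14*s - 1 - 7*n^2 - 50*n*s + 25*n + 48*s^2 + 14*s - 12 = -7*n^2 + n*(31 - 50*s) + 48*s^2 - 12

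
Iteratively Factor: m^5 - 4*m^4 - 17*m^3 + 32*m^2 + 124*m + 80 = (m - 5)*(m^4 + m^3 - 12*m^2 - 28*m - 16) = (m - 5)*(m + 1)*(m^3 - 12*m - 16) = (m - 5)*(m - 4)*(m + 1)*(m^2 + 4*m + 4) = (m - 5)*(m - 4)*(m + 1)*(m + 2)*(m + 2)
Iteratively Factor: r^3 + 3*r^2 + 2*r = (r)*(r^2 + 3*r + 2) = r*(r + 2)*(r + 1)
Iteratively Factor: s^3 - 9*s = (s)*(s^2 - 9) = s*(s - 3)*(s + 3)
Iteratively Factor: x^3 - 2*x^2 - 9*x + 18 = (x + 3)*(x^2 - 5*x + 6) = (x - 3)*(x + 3)*(x - 2)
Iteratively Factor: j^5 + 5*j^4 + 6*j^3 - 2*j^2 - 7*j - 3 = (j + 1)*(j^4 + 4*j^3 + 2*j^2 - 4*j - 3) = (j - 1)*(j + 1)*(j^3 + 5*j^2 + 7*j + 3) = (j - 1)*(j + 1)*(j + 3)*(j^2 + 2*j + 1) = (j - 1)*(j + 1)^2*(j + 3)*(j + 1)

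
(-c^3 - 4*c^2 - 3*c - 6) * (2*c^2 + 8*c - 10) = -2*c^5 - 16*c^4 - 28*c^3 + 4*c^2 - 18*c + 60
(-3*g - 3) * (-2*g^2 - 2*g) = 6*g^3 + 12*g^2 + 6*g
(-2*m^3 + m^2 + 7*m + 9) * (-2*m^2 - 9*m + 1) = 4*m^5 + 16*m^4 - 25*m^3 - 80*m^2 - 74*m + 9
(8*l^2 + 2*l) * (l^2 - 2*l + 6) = 8*l^4 - 14*l^3 + 44*l^2 + 12*l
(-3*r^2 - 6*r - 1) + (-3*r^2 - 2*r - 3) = -6*r^2 - 8*r - 4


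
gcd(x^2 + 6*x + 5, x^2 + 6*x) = 1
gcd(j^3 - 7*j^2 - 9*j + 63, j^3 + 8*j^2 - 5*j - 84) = j - 3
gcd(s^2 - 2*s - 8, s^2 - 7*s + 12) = s - 4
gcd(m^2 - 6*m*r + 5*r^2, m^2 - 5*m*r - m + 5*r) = -m + 5*r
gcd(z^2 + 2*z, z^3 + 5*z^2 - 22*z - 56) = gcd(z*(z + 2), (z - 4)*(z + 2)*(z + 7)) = z + 2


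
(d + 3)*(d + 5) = d^2 + 8*d + 15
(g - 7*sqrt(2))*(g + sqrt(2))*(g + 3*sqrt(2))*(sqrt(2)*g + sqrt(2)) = sqrt(2)*g^4 - 6*g^3 + sqrt(2)*g^3 - 50*sqrt(2)*g^2 - 6*g^2 - 84*g - 50*sqrt(2)*g - 84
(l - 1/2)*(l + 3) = l^2 + 5*l/2 - 3/2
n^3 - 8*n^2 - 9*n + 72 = (n - 8)*(n - 3)*(n + 3)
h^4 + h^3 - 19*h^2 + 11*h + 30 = (h - 3)*(h - 2)*(h + 1)*(h + 5)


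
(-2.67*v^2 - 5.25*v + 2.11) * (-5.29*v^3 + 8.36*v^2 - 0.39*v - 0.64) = 14.1243*v^5 + 5.4513*v^4 - 54.0106*v^3 + 21.3959*v^2 + 2.5371*v - 1.3504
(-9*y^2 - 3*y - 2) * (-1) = 9*y^2 + 3*y + 2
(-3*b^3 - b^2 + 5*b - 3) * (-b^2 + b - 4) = 3*b^5 - 2*b^4 + 6*b^3 + 12*b^2 - 23*b + 12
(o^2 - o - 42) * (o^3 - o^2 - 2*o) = o^5 - 2*o^4 - 43*o^3 + 44*o^2 + 84*o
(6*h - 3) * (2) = 12*h - 6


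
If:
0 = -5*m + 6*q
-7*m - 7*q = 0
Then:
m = 0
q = 0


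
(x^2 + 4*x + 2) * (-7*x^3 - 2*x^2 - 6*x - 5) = -7*x^5 - 30*x^4 - 28*x^3 - 33*x^2 - 32*x - 10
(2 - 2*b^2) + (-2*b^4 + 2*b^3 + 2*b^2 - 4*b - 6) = -2*b^4 + 2*b^3 - 4*b - 4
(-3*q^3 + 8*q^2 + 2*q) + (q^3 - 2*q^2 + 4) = -2*q^3 + 6*q^2 + 2*q + 4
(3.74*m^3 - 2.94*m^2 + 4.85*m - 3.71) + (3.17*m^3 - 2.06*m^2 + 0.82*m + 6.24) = 6.91*m^3 - 5.0*m^2 + 5.67*m + 2.53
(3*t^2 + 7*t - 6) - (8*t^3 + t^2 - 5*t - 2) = -8*t^3 + 2*t^2 + 12*t - 4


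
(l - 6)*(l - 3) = l^2 - 9*l + 18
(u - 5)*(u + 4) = u^2 - u - 20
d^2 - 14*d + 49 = (d - 7)^2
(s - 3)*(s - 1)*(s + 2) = s^3 - 2*s^2 - 5*s + 6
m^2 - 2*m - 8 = (m - 4)*(m + 2)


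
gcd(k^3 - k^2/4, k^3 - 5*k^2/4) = k^2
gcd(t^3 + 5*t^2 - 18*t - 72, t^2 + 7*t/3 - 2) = t + 3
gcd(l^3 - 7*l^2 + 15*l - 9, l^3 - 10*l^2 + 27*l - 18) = l^2 - 4*l + 3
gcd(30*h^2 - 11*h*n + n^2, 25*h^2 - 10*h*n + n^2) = 5*h - n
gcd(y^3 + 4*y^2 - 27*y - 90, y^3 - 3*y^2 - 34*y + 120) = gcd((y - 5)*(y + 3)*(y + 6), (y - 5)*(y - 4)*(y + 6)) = y^2 + y - 30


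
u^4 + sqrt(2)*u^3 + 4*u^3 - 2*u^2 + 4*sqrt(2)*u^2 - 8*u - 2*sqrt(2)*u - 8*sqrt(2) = (u + 4)*(u - sqrt(2))*(u + sqrt(2))^2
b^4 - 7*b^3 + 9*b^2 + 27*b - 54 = (b - 3)^3*(b + 2)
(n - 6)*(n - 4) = n^2 - 10*n + 24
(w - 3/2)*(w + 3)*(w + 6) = w^3 + 15*w^2/2 + 9*w/2 - 27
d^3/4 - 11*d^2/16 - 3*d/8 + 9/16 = (d/4 + 1/4)*(d - 3)*(d - 3/4)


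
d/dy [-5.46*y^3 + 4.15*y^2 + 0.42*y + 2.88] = -16.38*y^2 + 8.3*y + 0.42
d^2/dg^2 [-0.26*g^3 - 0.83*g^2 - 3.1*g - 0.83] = -1.56*g - 1.66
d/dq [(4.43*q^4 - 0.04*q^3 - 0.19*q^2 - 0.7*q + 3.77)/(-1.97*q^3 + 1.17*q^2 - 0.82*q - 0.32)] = (-8.7271*q^6 + 10.3662*q^5 - 11.3189*q^4 - 8.3628*q^3 + 23.2939*q^2 - 8.7002*q + 3.3154)/(3.8809*q^6 - 4.6098*q^5 + 4.5997*q^4 - 0.658*q^3 - 0.0764000000000001*q^2 + 0.5248*q + 0.1024)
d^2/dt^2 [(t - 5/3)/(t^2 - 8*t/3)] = 2*(27*t^3 - 135*t^2 + 360*t - 320)/(t^3*(27*t^3 - 216*t^2 + 576*t - 512))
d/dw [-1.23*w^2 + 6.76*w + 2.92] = 6.76 - 2.46*w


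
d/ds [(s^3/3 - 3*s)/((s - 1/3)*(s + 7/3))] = 9*(3*s^4 + 12*s^3 + 20*s^2 + 21)/(81*s^4 + 324*s^3 + 198*s^2 - 252*s + 49)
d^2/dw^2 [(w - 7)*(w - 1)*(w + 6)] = 6*w - 4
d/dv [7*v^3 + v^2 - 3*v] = 21*v^2 + 2*v - 3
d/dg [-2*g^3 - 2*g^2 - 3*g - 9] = -6*g^2 - 4*g - 3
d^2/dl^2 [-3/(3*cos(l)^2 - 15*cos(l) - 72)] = (-4*sin(l)^4 + 123*sin(l)^2 + 405*cos(l)/4 + 15*cos(3*l)/4 - 21)/(sin(l)^2 + 5*cos(l) + 23)^3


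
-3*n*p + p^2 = p*(-3*n + p)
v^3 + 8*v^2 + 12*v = v*(v + 2)*(v + 6)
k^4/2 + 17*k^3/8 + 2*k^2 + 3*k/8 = k*(k/2 + 1/2)*(k + 1/4)*(k + 3)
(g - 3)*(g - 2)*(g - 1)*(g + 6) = g^4 - 25*g^2 + 60*g - 36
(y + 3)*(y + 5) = y^2 + 8*y + 15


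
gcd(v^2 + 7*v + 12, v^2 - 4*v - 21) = v + 3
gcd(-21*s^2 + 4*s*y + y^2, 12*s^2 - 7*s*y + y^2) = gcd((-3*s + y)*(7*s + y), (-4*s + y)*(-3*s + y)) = -3*s + y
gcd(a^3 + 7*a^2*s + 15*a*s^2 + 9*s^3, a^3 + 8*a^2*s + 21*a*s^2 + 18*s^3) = a^2 + 6*a*s + 9*s^2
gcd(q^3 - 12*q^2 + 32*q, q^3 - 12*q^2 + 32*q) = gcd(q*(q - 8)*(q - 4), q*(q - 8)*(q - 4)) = q^3 - 12*q^2 + 32*q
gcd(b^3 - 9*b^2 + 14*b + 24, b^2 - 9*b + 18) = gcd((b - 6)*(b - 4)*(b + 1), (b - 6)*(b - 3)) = b - 6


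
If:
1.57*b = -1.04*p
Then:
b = -0.662420382165605*p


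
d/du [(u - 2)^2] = 2*u - 4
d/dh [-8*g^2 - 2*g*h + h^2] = -2*g + 2*h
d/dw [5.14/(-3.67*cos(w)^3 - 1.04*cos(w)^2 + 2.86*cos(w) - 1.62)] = (-56.5914*cos(w)^2 - 10.6912*cos(w) + 14.7004)*sin(w)/(3.67*cos(w)^3 + 1.04*cos(w)^2 - 2.86*cos(w) + 1.62)^2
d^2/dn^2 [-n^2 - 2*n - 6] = -2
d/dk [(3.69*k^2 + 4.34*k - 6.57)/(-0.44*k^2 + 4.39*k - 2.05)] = (18.1087*k^2 - 20.9106*k + 19.9453)/(0.1936*k^4 - 3.8632*k^3 + 21.0761*k^2 - 17.999*k + 4.2025)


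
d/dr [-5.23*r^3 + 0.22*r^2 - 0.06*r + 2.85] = -15.69*r^2 + 0.44*r - 0.06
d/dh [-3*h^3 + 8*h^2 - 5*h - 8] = -9*h^2 + 16*h - 5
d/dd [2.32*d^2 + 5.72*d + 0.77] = 4.64*d + 5.72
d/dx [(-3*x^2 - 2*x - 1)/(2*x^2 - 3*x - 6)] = (13*x^2 + 40*x + 9)/(4*x^4 - 12*x^3 - 15*x^2 + 36*x + 36)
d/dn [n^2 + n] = 2*n + 1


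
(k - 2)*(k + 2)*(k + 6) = k^3 + 6*k^2 - 4*k - 24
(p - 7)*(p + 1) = p^2 - 6*p - 7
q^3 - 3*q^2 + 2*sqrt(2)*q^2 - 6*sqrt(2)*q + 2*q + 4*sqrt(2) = (q - 2)*(q - 1)*(q + 2*sqrt(2))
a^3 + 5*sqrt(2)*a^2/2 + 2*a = a*(a + sqrt(2)/2)*(a + 2*sqrt(2))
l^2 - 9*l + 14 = (l - 7)*(l - 2)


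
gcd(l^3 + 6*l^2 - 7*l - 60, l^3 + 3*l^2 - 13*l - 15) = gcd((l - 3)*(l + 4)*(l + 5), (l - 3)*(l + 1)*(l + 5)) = l^2 + 2*l - 15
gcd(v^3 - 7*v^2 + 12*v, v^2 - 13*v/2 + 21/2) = v - 3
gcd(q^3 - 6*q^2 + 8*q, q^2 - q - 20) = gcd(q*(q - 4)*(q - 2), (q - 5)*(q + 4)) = 1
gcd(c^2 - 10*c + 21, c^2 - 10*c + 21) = c^2 - 10*c + 21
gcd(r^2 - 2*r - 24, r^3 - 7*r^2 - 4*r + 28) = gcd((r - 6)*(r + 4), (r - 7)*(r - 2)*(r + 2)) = 1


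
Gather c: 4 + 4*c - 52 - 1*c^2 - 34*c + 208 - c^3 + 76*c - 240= -c^3 - c^2 + 46*c - 80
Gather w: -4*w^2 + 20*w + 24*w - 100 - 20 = -4*w^2 + 44*w - 120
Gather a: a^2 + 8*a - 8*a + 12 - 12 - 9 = a^2 - 9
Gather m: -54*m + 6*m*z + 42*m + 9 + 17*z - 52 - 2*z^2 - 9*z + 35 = m*(6*z - 12) - 2*z^2 + 8*z - 8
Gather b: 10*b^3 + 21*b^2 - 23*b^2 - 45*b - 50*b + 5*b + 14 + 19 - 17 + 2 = 10*b^3 - 2*b^2 - 90*b + 18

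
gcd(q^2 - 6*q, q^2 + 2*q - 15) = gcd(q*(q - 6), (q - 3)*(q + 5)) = 1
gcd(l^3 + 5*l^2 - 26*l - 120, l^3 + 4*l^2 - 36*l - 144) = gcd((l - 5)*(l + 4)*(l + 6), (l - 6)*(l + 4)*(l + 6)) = l^2 + 10*l + 24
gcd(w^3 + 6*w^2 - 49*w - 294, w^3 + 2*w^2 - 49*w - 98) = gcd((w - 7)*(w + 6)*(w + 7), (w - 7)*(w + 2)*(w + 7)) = w^2 - 49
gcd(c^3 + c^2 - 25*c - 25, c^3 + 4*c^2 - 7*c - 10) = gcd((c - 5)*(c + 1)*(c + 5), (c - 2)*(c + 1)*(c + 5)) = c^2 + 6*c + 5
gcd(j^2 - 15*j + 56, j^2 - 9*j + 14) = j - 7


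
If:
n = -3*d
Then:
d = -n/3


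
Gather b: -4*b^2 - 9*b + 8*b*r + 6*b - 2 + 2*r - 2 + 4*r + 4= -4*b^2 + b*(8*r - 3) + 6*r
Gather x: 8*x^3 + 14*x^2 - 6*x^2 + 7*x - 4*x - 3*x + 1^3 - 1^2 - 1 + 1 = 8*x^3 + 8*x^2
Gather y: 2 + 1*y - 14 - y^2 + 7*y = -y^2 + 8*y - 12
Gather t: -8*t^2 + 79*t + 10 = -8*t^2 + 79*t + 10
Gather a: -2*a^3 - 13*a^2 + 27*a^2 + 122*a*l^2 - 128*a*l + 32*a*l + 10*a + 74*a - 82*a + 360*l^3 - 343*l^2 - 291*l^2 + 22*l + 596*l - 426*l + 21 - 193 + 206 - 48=-2*a^3 + 14*a^2 + a*(122*l^2 - 96*l + 2) + 360*l^3 - 634*l^2 + 192*l - 14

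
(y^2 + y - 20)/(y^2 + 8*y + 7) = (y^2 + y - 20)/(y^2 + 8*y + 7)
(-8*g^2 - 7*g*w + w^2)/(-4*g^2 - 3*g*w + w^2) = (-8*g + w)/(-4*g + w)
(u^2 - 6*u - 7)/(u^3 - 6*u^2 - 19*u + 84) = (u + 1)/(u^2 + u - 12)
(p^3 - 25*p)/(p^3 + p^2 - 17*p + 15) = p*(p - 5)/(p^2 - 4*p + 3)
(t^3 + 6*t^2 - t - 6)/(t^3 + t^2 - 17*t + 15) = (t^2 + 7*t + 6)/(t^2 + 2*t - 15)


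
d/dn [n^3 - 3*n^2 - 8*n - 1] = 3*n^2 - 6*n - 8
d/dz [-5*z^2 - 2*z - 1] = -10*z - 2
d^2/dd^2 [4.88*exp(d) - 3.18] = 4.88*exp(d)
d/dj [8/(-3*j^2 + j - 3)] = 8*(6*j - 1)/(3*j^2 - j + 3)^2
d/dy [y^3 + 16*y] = 3*y^2 + 16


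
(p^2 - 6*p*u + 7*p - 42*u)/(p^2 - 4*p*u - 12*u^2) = (p + 7)/(p + 2*u)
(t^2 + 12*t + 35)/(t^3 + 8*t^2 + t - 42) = (t + 5)/(t^2 + t - 6)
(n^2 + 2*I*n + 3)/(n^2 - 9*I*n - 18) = (n^2 + 2*I*n + 3)/(n^2 - 9*I*n - 18)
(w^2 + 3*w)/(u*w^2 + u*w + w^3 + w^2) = (w + 3)/(u*w + u + w^2 + w)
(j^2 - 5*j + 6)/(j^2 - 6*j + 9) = (j - 2)/(j - 3)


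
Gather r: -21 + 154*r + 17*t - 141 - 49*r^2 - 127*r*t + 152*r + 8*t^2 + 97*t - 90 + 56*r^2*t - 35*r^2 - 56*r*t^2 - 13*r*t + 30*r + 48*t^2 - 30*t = r^2*(56*t - 84) + r*(-56*t^2 - 140*t + 336) + 56*t^2 + 84*t - 252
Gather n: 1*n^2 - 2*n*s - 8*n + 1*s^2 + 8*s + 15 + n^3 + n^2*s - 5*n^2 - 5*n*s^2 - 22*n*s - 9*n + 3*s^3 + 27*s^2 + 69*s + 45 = n^3 + n^2*(s - 4) + n*(-5*s^2 - 24*s - 17) + 3*s^3 + 28*s^2 + 77*s + 60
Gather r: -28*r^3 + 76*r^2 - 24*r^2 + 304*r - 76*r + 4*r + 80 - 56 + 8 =-28*r^3 + 52*r^2 + 232*r + 32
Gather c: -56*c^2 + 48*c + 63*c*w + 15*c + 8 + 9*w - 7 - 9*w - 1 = -56*c^2 + c*(63*w + 63)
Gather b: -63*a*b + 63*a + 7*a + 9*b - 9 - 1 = 70*a + b*(9 - 63*a) - 10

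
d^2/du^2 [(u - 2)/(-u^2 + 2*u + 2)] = 2*(4*(u - 2)*(u - 1)^2 + (3*u - 4)*(-u^2 + 2*u + 2))/(-u^2 + 2*u + 2)^3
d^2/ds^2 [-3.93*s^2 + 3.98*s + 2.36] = -7.86000000000000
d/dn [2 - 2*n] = -2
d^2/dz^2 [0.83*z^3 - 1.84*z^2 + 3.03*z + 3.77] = 4.98*z - 3.68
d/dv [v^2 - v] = 2*v - 1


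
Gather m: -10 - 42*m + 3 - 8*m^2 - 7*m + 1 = -8*m^2 - 49*m - 6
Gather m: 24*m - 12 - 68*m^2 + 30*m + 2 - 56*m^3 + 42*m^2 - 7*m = -56*m^3 - 26*m^2 + 47*m - 10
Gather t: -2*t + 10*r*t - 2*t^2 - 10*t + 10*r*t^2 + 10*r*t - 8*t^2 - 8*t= t^2*(10*r - 10) + t*(20*r - 20)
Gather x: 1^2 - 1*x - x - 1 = -2*x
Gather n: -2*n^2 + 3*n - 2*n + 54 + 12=-2*n^2 + n + 66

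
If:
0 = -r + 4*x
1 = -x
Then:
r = -4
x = -1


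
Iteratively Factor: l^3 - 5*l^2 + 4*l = (l - 1)*(l^2 - 4*l) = (l - 4)*(l - 1)*(l)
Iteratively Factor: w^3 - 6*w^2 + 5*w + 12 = (w + 1)*(w^2 - 7*w + 12) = (w - 3)*(w + 1)*(w - 4)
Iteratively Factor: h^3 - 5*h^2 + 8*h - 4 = (h - 2)*(h^2 - 3*h + 2) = (h - 2)*(h - 1)*(h - 2)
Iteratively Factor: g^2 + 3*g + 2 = (g + 2)*(g + 1)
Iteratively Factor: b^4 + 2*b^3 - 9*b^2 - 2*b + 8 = (b - 2)*(b^3 + 4*b^2 - b - 4) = (b - 2)*(b + 4)*(b^2 - 1) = (b - 2)*(b - 1)*(b + 4)*(b + 1)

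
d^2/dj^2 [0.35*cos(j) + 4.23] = -0.35*cos(j)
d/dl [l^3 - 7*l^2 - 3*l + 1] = 3*l^2 - 14*l - 3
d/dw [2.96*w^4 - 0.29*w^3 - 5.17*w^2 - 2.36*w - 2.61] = 11.84*w^3 - 0.87*w^2 - 10.34*w - 2.36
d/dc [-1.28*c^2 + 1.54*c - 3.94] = 1.54 - 2.56*c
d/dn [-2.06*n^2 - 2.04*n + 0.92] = -4.12*n - 2.04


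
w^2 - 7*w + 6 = (w - 6)*(w - 1)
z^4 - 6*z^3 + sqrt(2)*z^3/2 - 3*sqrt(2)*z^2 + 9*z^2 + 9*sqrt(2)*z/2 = z*(z - 3)^2*(z + sqrt(2)/2)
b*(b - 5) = b^2 - 5*b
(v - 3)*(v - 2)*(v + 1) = v^3 - 4*v^2 + v + 6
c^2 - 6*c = c*(c - 6)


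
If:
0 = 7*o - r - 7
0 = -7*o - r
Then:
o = 1/2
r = -7/2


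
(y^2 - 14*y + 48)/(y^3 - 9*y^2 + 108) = (y - 8)/(y^2 - 3*y - 18)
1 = 1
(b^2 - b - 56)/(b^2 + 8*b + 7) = (b - 8)/(b + 1)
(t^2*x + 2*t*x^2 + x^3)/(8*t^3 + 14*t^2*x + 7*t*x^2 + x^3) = x*(t + x)/(8*t^2 + 6*t*x + x^2)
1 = 1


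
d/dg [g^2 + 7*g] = 2*g + 7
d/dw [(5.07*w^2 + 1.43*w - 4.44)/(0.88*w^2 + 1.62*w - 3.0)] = (6.955*w^2 - 22.6056*w + 2.9028)/(0.7744*w^4 + 2.8512*w^3 - 2.6556*w^2 - 9.72*w + 9.0)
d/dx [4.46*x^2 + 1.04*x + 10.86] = 8.92*x + 1.04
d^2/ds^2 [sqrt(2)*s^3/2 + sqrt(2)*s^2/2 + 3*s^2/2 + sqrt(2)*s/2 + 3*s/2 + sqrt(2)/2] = 3*sqrt(2)*s + sqrt(2) + 3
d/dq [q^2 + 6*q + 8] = 2*q + 6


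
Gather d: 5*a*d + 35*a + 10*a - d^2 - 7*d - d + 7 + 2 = 45*a - d^2 + d*(5*a - 8) + 9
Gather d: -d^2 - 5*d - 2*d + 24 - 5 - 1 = -d^2 - 7*d + 18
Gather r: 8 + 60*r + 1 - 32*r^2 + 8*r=-32*r^2 + 68*r + 9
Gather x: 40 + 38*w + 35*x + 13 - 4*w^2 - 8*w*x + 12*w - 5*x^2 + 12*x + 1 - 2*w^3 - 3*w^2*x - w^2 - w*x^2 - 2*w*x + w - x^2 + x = -2*w^3 - 5*w^2 + 51*w + x^2*(-w - 6) + x*(-3*w^2 - 10*w + 48) + 54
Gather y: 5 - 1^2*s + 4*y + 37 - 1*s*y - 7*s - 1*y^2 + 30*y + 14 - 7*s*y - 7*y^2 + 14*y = -8*s - 8*y^2 + y*(48 - 8*s) + 56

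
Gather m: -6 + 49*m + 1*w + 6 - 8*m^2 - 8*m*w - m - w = -8*m^2 + m*(48 - 8*w)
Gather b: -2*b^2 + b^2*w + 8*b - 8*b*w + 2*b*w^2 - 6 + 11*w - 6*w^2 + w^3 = b^2*(w - 2) + b*(2*w^2 - 8*w + 8) + w^3 - 6*w^2 + 11*w - 6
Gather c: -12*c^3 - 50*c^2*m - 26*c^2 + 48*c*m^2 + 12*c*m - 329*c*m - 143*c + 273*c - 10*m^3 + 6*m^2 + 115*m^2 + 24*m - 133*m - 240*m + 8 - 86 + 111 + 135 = -12*c^3 + c^2*(-50*m - 26) + c*(48*m^2 - 317*m + 130) - 10*m^3 + 121*m^2 - 349*m + 168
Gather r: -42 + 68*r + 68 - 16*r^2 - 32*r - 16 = -16*r^2 + 36*r + 10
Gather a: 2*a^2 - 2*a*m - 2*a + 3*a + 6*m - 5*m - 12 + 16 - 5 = 2*a^2 + a*(1 - 2*m) + m - 1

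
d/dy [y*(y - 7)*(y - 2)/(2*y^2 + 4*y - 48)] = (y^4 + 4*y^3 - 104*y^2 + 432*y - 336)/(2*(y^4 + 4*y^3 - 44*y^2 - 96*y + 576))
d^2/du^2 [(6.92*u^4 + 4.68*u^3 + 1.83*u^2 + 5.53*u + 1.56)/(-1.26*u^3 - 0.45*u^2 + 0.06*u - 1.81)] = (2.8421709430404e-14*u^8 - 4.35239999999999*u^6 + 41.0121360000001*u^5 + 44.747964*u^4 + 60.716262*u^3 - 109.901814*u^2 - 43.368642*u - 10.661634)/(2.000376*u^9 + 2.14326*u^8 + 0.479682*u^7 + 8.507673*u^6 + 6.134778*u^5 + 0.283419*u^4 + 12.090222*u^3 + 4.442283*u^2 - 0.589698*u + 5.929741)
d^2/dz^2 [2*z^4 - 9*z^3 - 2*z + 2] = 6*z*(4*z - 9)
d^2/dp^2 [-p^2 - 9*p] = -2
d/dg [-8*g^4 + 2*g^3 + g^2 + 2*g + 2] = -32*g^3 + 6*g^2 + 2*g + 2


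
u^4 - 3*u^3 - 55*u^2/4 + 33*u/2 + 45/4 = (u - 5)*(u - 3/2)*(u + 1/2)*(u + 3)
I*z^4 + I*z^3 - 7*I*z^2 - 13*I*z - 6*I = (z - 3)*(z + 1)*(z + 2)*(I*z + I)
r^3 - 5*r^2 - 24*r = r*(r - 8)*(r + 3)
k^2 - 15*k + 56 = (k - 8)*(k - 7)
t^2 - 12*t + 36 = (t - 6)^2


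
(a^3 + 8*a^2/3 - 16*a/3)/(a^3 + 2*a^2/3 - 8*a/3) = (a + 4)/(a + 2)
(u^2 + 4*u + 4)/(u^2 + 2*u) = (u + 2)/u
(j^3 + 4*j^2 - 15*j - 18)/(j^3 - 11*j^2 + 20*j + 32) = (j^2 + 3*j - 18)/(j^2 - 12*j + 32)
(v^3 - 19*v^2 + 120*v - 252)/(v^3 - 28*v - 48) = (v^2 - 13*v + 42)/(v^2 + 6*v + 8)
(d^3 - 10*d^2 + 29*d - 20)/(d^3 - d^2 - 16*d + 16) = (d - 5)/(d + 4)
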